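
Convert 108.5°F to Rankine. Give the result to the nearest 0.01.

In Celsius: (108.5 - 32) × 5/9 = 42.5000°C.
In Rankine: 42.5000 × 1.8 + 491.67 = 568.17°R.

568.17°R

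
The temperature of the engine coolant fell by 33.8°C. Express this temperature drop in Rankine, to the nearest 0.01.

60.84°R

For a temperature interval the offset drops out; only the factor 1.8 applies.
33.8 × 1.8 = 60.84.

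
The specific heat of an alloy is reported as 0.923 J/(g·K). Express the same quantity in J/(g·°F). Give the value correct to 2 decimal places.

Since only a temperature interval is involved, the additive offset between the scales drops out.
A change of 1°F is a change of 5/9 K, so per °F the value is 0.923 × 5/9 = 0.51.

0.51 J/(g·°F)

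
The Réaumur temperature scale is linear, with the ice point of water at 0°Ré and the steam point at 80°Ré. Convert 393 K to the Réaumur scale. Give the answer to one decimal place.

95.9°Ré

First in Celsius: 393 - 273.15 = 119.8500°C.
Linearly onto the Réaumur scale: 0 + (119.8500 / 100) × (80 - 0) = 95.9°Ré.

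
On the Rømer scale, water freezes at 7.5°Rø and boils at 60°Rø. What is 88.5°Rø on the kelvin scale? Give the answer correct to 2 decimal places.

Linear interpolation between the fixed points: C = (88.5 - 7.5) × 100 / (60 - 7.5) = 154.2857°C.
Then 154.2857 + 273.15 = 427.44 K.

427.44 K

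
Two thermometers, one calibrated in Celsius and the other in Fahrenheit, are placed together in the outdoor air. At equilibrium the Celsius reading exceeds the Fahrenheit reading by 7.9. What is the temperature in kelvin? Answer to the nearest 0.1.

223.3 K

Let x be the Celsius reading; then the Fahrenheit reading is 1.8·x + 32.
(1.8·x + 32) - x = -7.9  ⇒  (0.8)·x = -39.9  ⇒  x = -49.8750°C.
In kelvin: -49.8750 + 273.15 = 223.3 K.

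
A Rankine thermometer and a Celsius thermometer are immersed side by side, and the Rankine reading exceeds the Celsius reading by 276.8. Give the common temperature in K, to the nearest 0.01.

Let x be the Rankine reading; then the Celsius reading is 5/9·x - 273.15.
(5/9·x - 273.15) - x = -276.8  ⇒  (-4/9)·x = -3.65  ⇒  x = 8.2125°R.
In Celsius: (8.2125 - 491.67) × 5/9 = -268.5875°C.
In kelvin: -268.5875 + 273.15 = 4.56 K.

4.56 K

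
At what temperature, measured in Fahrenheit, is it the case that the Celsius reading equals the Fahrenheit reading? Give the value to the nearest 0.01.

-40.00°F

Let F be the Fahrenheit reading. The Celsius reading is C = 5/9·F - 17.7778.
Set C = F: 5/9·F - 17.7778 = F.
(-4/9)·F = 17.7778  ⇒  F = -40.00.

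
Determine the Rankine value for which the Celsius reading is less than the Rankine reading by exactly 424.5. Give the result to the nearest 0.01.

340.54°R

Let R be the Rankine reading. The Celsius reading is C = 5/9·R - 273.15.
Require C - R = -424.5: (-4/9)·R - 273.15 = -424.5.
R = (-424.5 + 273.15) / (-4/9) = 340.54.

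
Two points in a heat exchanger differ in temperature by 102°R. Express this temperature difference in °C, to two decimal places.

For a temperature interval the offset drops out; only the factor 5/9 applies.
102 × 5/9 = 56.67.

56.67°C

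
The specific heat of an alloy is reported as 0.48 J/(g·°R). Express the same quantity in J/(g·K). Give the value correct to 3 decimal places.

The quantity depends on a temperature interval, so only the ratio of degree sizes applies; the offset between the scales is irrelevant.
A change of 1 K is a change of 1.8°R, so per K the value is 0.48 × 1.8 = 0.864.

0.864 J/(g·K)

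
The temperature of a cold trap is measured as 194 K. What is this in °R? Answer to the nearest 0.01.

In Celsius: 194 - 273.15 = -79.1500°C.
In Rankine: -79.1500 × 1.8 + 491.67 = 349.20°R.

349.20°R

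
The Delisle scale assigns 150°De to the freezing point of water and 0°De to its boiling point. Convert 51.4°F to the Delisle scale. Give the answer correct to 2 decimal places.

133.83°De

First in Celsius: (51.4 - 32) × 5/9 = 10.7778°C.
Linearly onto the Delisle scale: 150 + (10.7778 / 100) × (0 - 150) = 133.83°De.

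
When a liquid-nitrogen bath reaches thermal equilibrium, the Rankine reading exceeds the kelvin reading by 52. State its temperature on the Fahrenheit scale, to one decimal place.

-342.7°F

Let x be the Rankine reading; then the kelvin reading is 5/9·x.
(5/9·x) - x = -52  ⇒  (-4/9)·x = -52  ⇒  x = 117.0000°R.
In Celsius: (117 - 491.67) × 5/9 = -208.1500°C.
In Fahrenheit: -208.1500 × 1.8 + 32 = -342.7°F.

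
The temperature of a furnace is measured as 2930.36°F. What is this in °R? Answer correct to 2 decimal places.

In Celsius: (2930.36 - 32) × 5/9 = 1610.2000°C.
In Rankine: 1610.2000 × 1.8 + 491.67 = 3390.03°R.

3390.03°R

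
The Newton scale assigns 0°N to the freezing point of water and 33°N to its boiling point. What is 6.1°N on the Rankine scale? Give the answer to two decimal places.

524.94°R

Linear interpolation between the fixed points: C = (6.1 - 0) × 100 / (33 - 0) = 18.4848°C.
Then 18.4848 × 1.8 + 491.67 = 524.94°R.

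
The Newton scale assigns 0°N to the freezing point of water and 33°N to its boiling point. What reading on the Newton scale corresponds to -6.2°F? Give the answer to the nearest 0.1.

-7.0°N

First in Celsius: (-6.2 - 32) × 5/9 = -21.2222°C.
Linearly onto the Newton scale: 0 + (-21.2222 / 100) × (33 - 0) = -7.0°N.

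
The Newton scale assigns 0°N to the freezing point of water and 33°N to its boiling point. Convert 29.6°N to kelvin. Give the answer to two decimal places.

362.85 K

Linear interpolation between the fixed points: C = (29.6 - 0) × 100 / (33 - 0) = 89.6970°C.
Then 89.6970 + 273.15 = 362.85 K.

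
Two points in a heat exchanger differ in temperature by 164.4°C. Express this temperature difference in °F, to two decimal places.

295.92°F

An interval of 1°C corresponds to 1.8°F.
164.4 × 1.8 = 295.92.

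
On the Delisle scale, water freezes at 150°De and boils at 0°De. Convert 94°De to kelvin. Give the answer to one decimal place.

Linear interpolation between the fixed points: C = (94 - 150) × 100 / (0 - 150) = 37.3333°C.
Then 37.3333 + 273.15 = 310.5 K.

310.5 K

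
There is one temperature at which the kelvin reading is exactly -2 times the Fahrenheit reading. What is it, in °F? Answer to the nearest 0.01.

Let F be the Fahrenheit reading. The kelvin reading is K = 5/9·F + 255.372.
Require K = -2·F: 5/9·F + 255.372 = -2·F.
(23/9)·F = -255.372  ⇒  F = -99.93.

-99.93°F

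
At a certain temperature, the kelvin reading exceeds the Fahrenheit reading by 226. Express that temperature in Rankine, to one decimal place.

Let x be the Fahrenheit reading; then the kelvin reading is 5/9·x + 255.372.
(5/9·x + 255.372) - x = 226  ⇒  (-4/9)·x = -29.3722  ⇒  x = 66.0875°F.
In Celsius: (66.0875 - 32) × 5/9 = 18.9375°C.
In Rankine: 18.9375 × 1.8 + 491.67 = 525.8°R.

525.8°R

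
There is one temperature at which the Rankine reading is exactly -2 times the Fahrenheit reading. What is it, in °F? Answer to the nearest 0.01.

Let F be the Fahrenheit reading. The Rankine reading is R = 1·F + 459.67.
Require R = -2·F: 1·F + 459.67 = -2·F.
(3)·F = -459.67  ⇒  F = -153.22.

-153.22°F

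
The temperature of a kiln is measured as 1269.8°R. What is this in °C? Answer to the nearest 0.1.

In Celsius: (1269.8 - 491.67) × 5/9 = 432.2944°C.

432.3°C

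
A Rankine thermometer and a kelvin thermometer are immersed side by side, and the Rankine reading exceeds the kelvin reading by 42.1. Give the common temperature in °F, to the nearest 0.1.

-364.9°F

Let x be the Rankine reading; then the kelvin reading is 5/9·x.
(5/9·x) - x = -42.1  ⇒  (-4/9)·x = -42.1  ⇒  x = 94.7250°R.
In Celsius: (94.725 - 491.67) × 5/9 = -220.5250°C.
In Fahrenheit: -220.5250 × 1.8 + 32 = -364.9°F.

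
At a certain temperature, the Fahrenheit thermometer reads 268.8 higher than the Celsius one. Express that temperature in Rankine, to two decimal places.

Let x be the Celsius reading; then the Fahrenheit reading is 1.8·x + 32.
(1.8·x + 32) - x = 268.8  ⇒  (0.8)·x = 236.8  ⇒  x = 296.0000°C.
In Rankine: 296.0000 × 1.8 + 491.67 = 1024.47°R.

1024.47°R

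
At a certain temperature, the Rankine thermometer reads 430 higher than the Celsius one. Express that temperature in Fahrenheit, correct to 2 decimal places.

-106.76°F

Let x be the Celsius reading; then the Rankine reading is 1.8·x + 491.67.
(1.8·x + 491.67) - x = 430  ⇒  (0.8)·x = -61.67  ⇒  x = -77.0875°C.
In Fahrenheit: -77.0875 × 1.8 + 32 = -106.76°F.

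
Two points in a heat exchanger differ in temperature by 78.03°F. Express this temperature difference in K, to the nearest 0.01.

43.35 K

Only the scale ratio 5/9 matters for a change in temperature.
78.03 × 5/9 = 43.35.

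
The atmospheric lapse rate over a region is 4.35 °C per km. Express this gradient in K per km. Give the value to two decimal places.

Since only a temperature interval is involved, the additive offset between the scales drops out.
A change of 1°C is a change of 1 K, so 4.35 × 1 = 4.35.

4.35 K/km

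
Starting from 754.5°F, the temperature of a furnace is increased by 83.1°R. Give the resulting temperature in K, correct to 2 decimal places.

Initial temperature in Celsius: (754.5 - 32) × 5/9 = 401.3889°C.
The 83.1°R change is an interval, so only the factor 5/9 applies: +83.1 × 5/9 = +46.1667°C.
Final Celsius temperature: 401.3889 + 46.1667 = 447.5556°C.
In kelvin: 447.5556 + 273.15 = 720.71 K.

720.71 K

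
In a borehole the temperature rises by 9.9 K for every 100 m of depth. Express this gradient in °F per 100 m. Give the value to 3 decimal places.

Since only a temperature interval is involved, the additive offset between the scales drops out.
A change of 1 K is a change of 1.8°F, so 9.9 × 1.8 = 17.820.

17.820 °F/100 m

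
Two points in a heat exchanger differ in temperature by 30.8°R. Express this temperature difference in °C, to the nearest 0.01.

An interval of 1°R corresponds to 5/9°C.
30.8 × 5/9 = 17.11.

17.11°C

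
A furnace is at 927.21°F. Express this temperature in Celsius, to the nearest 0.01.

497.34°C

In Celsius: (927.21 - 32) × 5/9 = 497.3389°C.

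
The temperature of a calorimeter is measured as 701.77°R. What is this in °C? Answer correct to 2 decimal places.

116.72°C

In Celsius: (701.77 - 491.67) × 5/9 = 116.7222°C.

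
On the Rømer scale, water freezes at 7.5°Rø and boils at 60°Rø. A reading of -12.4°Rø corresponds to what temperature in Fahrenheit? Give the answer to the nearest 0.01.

-36.23°F

Linear interpolation between the fixed points: C = (-12.4 - 7.5) × 100 / (60 - 7.5) = -37.9048°C.
Then -37.9048 × 1.8 + 32 = -36.23°F.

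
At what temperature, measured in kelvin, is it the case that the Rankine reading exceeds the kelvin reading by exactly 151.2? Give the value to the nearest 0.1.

189.0 K

Let K be the kelvin reading. The Rankine reading is R = 1.8·K.
Require R - K = 151.2: (0.8)·K = 151.2.
K = (151.2) / (0.8) = 189.0.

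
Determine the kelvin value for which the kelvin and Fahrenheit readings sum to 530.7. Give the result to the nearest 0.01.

Let K be the kelvin reading. The Fahrenheit reading is F = 1.8·K - 459.67.
Require K + F = 530.7: (2.8)·K - 459.67 = 530.7.
K = (530.7 + 459.67) / (2.8) = 353.70.

353.70 K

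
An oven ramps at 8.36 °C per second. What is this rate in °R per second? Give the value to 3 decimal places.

15.048 °R/second

The quantity depends on a temperature interval, so only the ratio of degree sizes applies; the offset between the scales is irrelevant.
A change of 1°C is a change of 1.8°R, so 8.36 × 1.8 = 15.048.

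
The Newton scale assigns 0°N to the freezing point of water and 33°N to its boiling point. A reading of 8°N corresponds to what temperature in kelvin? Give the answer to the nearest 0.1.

Linear interpolation between the fixed points: C = (8 - 0) × 100 / (33 - 0) = 24.2424°C.
Then 24.2424 + 273.15 = 297.4 K.

297.4 K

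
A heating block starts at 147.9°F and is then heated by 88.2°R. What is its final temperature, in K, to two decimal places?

Initial temperature in Celsius: (147.9 - 32) × 5/9 = 64.3889°C.
The 88.2°R change is an interval, so only the factor 5/9 applies: +88.2 × 5/9 = +49.0000°C.
Final Celsius temperature: 64.3889 + 49.0000 = 113.3889°C.
In kelvin: 113.3889 + 273.15 = 386.54 K.

386.54 K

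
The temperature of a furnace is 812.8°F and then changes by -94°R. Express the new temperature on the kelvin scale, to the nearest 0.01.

654.71 K

Initial temperature in Celsius: (812.8 - 32) × 5/9 = 433.7778°C.
The 94°R change is an interval, so only the factor 5/9 applies: -94 × 5/9 = -52.2222°C.
Final Celsius temperature: 433.7778 - 52.2222 = 381.5556°C.
In kelvin: 381.5556 + 273.15 = 654.71 K.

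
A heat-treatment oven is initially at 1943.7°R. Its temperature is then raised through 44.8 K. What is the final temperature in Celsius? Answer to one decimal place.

851.5°C

Initial temperature in Celsius: (1943.7 - 491.67) × 5/9 = 806.6833°C.
The 44.8 K change is an interval; Kelvin and Celsius degrees are the same size, so ΔC = +44.8°C.
Final Celsius temperature: 806.6833 + 44.8000 = 851.4833°C.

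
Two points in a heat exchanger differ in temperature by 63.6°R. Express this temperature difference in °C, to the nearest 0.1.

35.3°C

Only the scale ratio 5/9 matters for a change in temperature.
63.6 × 5/9 = 35.3.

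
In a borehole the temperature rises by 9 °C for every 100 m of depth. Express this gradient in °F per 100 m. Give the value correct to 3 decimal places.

16.200 °F/100 m

Since only a temperature interval is involved, the additive offset between the scales drops out.
A change of 1°C is a change of 1.8°F, so 9 × 1.8 = 16.200.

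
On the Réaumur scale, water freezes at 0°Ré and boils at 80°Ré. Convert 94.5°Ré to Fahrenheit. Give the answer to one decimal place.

244.6°F

Linear interpolation between the fixed points: C = (94.5 - 0) × 100 / (80 - 0) = 118.1250°C.
Then 118.1250 × 1.8 + 32 = 244.6°F.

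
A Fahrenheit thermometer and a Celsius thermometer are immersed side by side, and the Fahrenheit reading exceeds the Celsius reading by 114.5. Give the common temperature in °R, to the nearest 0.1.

Let x be the Fahrenheit reading; then the Celsius reading is 5/9·x - 17.7778.
(5/9·x - 17.7778) - x = -114.5  ⇒  (-4/9)·x = -96.7222  ⇒  x = 217.6250°F.
In Celsius: (217.625 - 32) × 5/9 = 103.1250°C.
In Rankine: 103.1250 × 1.8 + 491.67 = 677.3°R.

677.3°R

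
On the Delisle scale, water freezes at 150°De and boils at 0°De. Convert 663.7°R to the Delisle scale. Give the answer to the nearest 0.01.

First in Celsius: (663.7 - 491.67) × 5/9 = 95.5722°C.
Linearly onto the Delisle scale: 150 + (95.5722 / 100) × (0 - 150) = 6.64°De.

6.64°De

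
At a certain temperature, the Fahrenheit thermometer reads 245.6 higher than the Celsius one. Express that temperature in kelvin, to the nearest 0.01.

540.15 K

Let x be the Celsius reading; then the Fahrenheit reading is 1.8·x + 32.
(1.8·x + 32) - x = 245.6  ⇒  (0.8)·x = 213.6  ⇒  x = 267.0000°C.
In kelvin: 267.0000 + 273.15 = 540.15 K.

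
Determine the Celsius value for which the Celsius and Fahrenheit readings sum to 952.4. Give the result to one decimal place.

328.7°C

Let C be the Celsius reading. The Fahrenheit reading is F = 1.8·C + 32.
Require C + F = 952.4: (2.8)·C + 32 = 952.4.
C = (952.4 - 32) / (2.8) = 328.7.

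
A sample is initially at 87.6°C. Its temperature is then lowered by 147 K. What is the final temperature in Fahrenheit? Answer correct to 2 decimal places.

-74.92°F

The 147 K change is an interval; Kelvin and Celsius degrees are the same size, so ΔC = -147°C.
Final Celsius temperature: 87.6000 - 147.0000 = -59.4000°C.
In Fahrenheit: -59.4000 × 1.8 + 32 = -74.92°F.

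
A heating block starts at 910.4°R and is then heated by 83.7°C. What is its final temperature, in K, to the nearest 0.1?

Initial temperature in Celsius: (910.4 - 491.67) × 5/9 = 232.6278°C.
Final Celsius temperature: 232.6278 + 83.7000 = 316.3278°C.
In kelvin: 316.3278 + 273.15 = 589.5 K.

589.5 K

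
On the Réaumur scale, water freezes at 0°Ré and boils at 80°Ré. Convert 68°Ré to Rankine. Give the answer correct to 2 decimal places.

Linear interpolation between the fixed points: C = (68 - 0) × 100 / (80 - 0) = 85.0000°C.
Then 85.0000 × 1.8 + 491.67 = 644.67°R.

644.67°R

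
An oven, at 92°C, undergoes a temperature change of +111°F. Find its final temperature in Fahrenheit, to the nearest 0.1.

308.6°F

The 111°F change is an interval, so only the factor 5/9 applies: +111 × 5/9 = +61.6667°C.
Final Celsius temperature: 92.0000 + 61.6667 = 153.6667°C.
In Fahrenheit: 153.6667 × 1.8 + 32 = 308.6°F.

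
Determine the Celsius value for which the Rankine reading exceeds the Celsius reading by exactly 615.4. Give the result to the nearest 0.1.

Let C be the Celsius reading. The Rankine reading is R = 1.8·C + 491.67.
Require R - C = 615.4: (0.8)·C + 491.67 = 615.4.
C = (615.4 - 491.67) / (0.8) = 154.7.

154.7°C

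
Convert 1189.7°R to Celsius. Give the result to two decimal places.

387.79°C

In Celsius: (1189.7 - 491.67) × 5/9 = 387.7944°C.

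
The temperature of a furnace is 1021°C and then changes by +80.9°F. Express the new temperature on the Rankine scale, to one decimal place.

2410.4°R

The 80.9°F change is an interval, so only the factor 5/9 applies: +80.9 × 5/9 = +44.9444°C.
Final Celsius temperature: 1021.0000 + 44.9444 = 1065.9444°C.
In Rankine: 1065.9444 × 1.8 + 491.67 = 2410.4°R.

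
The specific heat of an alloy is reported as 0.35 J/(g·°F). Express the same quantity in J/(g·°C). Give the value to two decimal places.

Since only a temperature interval is involved, the additive offset between the scales drops out.
A change of 1°C is a change of 1.8°F, so per °C the value is 0.35 × 1.8 = 0.63.

0.63 J/(g·°C)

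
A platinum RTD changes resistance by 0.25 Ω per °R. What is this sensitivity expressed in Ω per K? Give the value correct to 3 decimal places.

0.450 Ω per K

Since only a temperature interval is involved, the additive offset between the scales drops out.
A change of 1 K is a change of 1.8°R, so per K the value is 0.25 × 1.8 = 0.450.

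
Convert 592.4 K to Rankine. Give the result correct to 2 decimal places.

1066.32°R

In Celsius: 592.4 - 273.15 = 319.2500°C.
In Rankine: 319.2500 × 1.8 + 491.67 = 1066.32°R.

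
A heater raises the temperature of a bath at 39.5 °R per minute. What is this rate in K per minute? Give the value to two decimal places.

The quantity depends on a temperature interval, so only the ratio of degree sizes applies; the offset between the scales is irrelevant.
A change of 1°R is a change of 5/9 K, so 39.5 × 5/9 = 21.94.

21.94 K/minute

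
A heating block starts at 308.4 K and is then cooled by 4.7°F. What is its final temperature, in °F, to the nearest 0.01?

Initial temperature in Celsius: 308.4 - 273.15 = 35.2500°C.
The 4.7°F change is an interval, so only the factor 5/9 applies: -4.7 × 5/9 = -2.6111°C.
Final Celsius temperature: 35.2500 - 2.6111 = 32.6389°C.
In Fahrenheit: 32.6389 × 1.8 + 32 = 90.75°F.

90.75°F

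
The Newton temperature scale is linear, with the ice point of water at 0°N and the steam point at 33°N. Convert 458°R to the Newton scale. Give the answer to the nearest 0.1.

-6.2°N

First in Celsius: (458 - 491.67) × 5/9 = -18.7056°C.
Linearly onto the Newton scale: 0 + (-18.7056 / 100) × (33 - 0) = -6.2°N.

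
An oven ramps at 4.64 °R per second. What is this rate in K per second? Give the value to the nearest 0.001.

2.578 K/second

The quantity depends on a temperature interval, so only the ratio of degree sizes applies; the offset between the scales is irrelevant.
A change of 1°R is a change of 5/9 K, so 4.64 × 5/9 = 2.578.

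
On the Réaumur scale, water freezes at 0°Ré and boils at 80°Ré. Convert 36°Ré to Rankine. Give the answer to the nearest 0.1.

Linear interpolation between the fixed points: C = (36 - 0) × 100 / (80 - 0) = 45.0000°C.
Then 45.0000 × 1.8 + 491.67 = 572.7°R.

572.7°R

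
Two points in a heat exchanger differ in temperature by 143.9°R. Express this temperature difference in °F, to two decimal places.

Rankine and Fahrenheit degrees are the same size, so the interval is unchanged: 143.90.

143.90°F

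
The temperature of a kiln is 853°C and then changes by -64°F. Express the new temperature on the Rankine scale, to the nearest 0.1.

The 64°F change is an interval, so only the factor 5/9 applies: -64 × 5/9 = -35.5556°C.
Final Celsius temperature: 853.0000 - 35.5556 = 817.4444°C.
In Rankine: 817.4444 × 1.8 + 491.67 = 1963.1°R.

1963.1°R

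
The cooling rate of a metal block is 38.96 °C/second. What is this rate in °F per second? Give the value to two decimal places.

Since only a temperature interval is involved, the additive offset between the scales drops out.
A change of 1°C is a change of 1.8°F, so 38.96 × 1.8 = 70.13.

70.13 °F/second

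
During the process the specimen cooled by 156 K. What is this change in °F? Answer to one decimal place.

280.8°F

Only the scale ratio 1.8 matters for a change in temperature.
156 × 1.8 = 280.8.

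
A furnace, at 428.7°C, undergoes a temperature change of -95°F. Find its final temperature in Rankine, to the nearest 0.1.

1168.3°R

The 95°F change is an interval, so only the factor 5/9 applies: -95 × 5/9 = -52.7778°C.
Final Celsius temperature: 428.7000 - 52.7778 = 375.9222°C.
In Rankine: 375.9222 × 1.8 + 491.67 = 1168.3°R.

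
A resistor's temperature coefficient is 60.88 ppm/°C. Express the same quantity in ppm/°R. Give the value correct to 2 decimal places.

Since only a temperature interval is involved, the additive offset between the scales drops out.
A change of 1°R is a change of 5/9°C, so per °R the value is 60.88 × 5/9 = 33.82.

33.82 ppm/°R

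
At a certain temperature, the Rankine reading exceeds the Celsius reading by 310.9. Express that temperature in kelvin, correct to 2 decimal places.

47.19 K

Let x be the Rankine reading; then the Celsius reading is 5/9·x - 273.15.
(5/9·x - 273.15) - x = -310.9  ⇒  (-4/9)·x = -37.75  ⇒  x = 84.9375°R.
In Celsius: (84.9375 - 491.67) × 5/9 = -225.9625°C.
In kelvin: -225.9625 + 273.15 = 47.19 K.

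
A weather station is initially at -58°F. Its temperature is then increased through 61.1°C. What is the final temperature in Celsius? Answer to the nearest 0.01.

Initial temperature in Celsius: (-58 - 32) × 5/9 = -50.0000°C.
Final Celsius temperature: -50.0000 + 61.1000 = 11.1000°C.

11.10°C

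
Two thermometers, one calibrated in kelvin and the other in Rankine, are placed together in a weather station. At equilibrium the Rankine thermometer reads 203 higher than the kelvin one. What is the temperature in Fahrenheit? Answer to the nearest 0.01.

-2.92°F

Let x be the kelvin reading; then the Rankine reading is 1.8·x.
(1.8·x) - x = 203  ⇒  (0.8)·x = 203  ⇒  x = 253.7500 K.
In Celsius: 253.75 - 273.15 = -19.4000°C.
In Fahrenheit: -19.4000 × 1.8 + 32 = -2.92°F.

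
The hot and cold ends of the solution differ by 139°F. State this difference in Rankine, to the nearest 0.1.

139.0°R

Fahrenheit and Rankine degrees are the same size, so the interval is unchanged: 139.0.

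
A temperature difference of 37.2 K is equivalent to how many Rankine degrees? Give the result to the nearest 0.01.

Only the scale ratio 1.8 matters for a change in temperature.
37.2 × 1.8 = 66.96.

66.96°R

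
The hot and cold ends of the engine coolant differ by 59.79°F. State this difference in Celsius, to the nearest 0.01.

33.22°C

For a temperature interval the offset drops out; only the factor 5/9 applies.
59.79 × 5/9 = 33.22.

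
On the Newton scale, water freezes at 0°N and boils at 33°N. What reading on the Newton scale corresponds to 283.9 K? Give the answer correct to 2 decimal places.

3.55°N

First in Celsius: 283.9 - 273.15 = 10.7500°C.
Linearly onto the Newton scale: 0 + (10.7500 / 100) × (33 - 0) = 3.55°N.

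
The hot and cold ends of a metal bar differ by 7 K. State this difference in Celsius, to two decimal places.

Kelvin and Celsius degrees are the same size, so the interval is unchanged: 7.00.

7.00°C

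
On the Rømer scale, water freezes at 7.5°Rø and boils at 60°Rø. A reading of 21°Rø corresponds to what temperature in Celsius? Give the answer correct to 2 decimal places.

Linear interpolation between the fixed points: C = (21 - 7.5) × 100 / (60 - 7.5) = 25.7143°C.

25.71°C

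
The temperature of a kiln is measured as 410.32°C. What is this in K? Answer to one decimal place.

683.5 K

In kelvin: 410.3200 + 273.15 = 683.5 K.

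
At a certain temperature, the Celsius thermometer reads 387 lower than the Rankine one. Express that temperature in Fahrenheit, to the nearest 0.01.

-203.51°F

Let x be the Rankine reading; then the Celsius reading is 5/9·x - 273.15.
(5/9·x - 273.15) - x = -387  ⇒  (-4/9)·x = -113.85  ⇒  x = 256.1625°R.
In Celsius: (256.1625 - 491.67) × 5/9 = -130.8375°C.
In Fahrenheit: -130.8375 × 1.8 + 32 = -203.51°F.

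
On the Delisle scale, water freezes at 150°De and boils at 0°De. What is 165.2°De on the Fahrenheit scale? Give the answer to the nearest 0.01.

Linear interpolation between the fixed points: C = (165.2 - 150) × 100 / (0 - 150) = -10.1333°C.
Then -10.1333 × 1.8 + 32 = 13.76°F.

13.76°F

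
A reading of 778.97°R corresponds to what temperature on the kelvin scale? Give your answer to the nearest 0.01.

432.76 K

In Celsius: (778.97 - 491.67) × 5/9 = 159.6111°C.
In kelvin: 159.6111 + 273.15 = 432.76 K.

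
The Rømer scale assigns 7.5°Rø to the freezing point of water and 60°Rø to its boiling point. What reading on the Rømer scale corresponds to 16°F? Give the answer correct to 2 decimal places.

2.83°Rø

First in Celsius: (16 - 32) × 5/9 = -8.8889°C.
Linearly onto the Rømer scale: 7.5 + (-8.8889 / 100) × (60 - 7.5) = 2.83°Rø.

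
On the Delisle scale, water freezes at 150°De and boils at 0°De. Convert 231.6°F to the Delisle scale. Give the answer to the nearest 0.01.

First in Celsius: (231.6 - 32) × 5/9 = 110.8889°C.
Linearly onto the Delisle scale: 150 + (110.8889 / 100) × (0 - 150) = -16.33°De.

-16.33°De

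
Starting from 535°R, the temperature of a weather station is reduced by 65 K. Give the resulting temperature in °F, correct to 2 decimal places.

Initial temperature in Celsius: (535 - 491.67) × 5/9 = 24.0722°C.
The 65 K change is an interval; Kelvin and Celsius degrees are the same size, so ΔC = -65°C.
Final Celsius temperature: 24.0722 - 65.0000 = -40.9278°C.
In Fahrenheit: -40.9278 × 1.8 + 32 = -41.67°F.

-41.67°F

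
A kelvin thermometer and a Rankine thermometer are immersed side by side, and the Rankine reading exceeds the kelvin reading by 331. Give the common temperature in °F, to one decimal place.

Let x be the kelvin reading; then the Rankine reading is 1.8·x.
(1.8·x) - x = 331  ⇒  (0.8)·x = 331  ⇒  x = 413.7500 K.
In Celsius: 413.75 - 273.15 = 140.6000°C.
In Fahrenheit: 140.6000 × 1.8 + 32 = 285.1°F.

285.1°F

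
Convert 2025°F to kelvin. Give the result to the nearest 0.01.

In Celsius: (2025 - 32) × 5/9 = 1107.2222°C.
In kelvin: 1107.2222 + 273.15 = 1380.37 K.

1380.37 K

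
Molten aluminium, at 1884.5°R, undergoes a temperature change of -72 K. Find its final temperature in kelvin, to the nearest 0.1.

Initial temperature in Celsius: (1884.5 - 491.67) × 5/9 = 773.7944°C.
The 72 K change is an interval; Kelvin and Celsius degrees are the same size, so ΔC = -72°C.
Final Celsius temperature: 773.7944 - 72.0000 = 701.7944°C.
In kelvin: 701.7944 + 273.15 = 974.9 K.

974.9 K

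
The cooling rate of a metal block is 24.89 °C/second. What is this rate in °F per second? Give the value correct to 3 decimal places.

44.802 °F/second

The quantity depends on a temperature interval, so only the ratio of degree sizes applies; the offset between the scales is irrelevant.
A change of 1°C is a change of 1.8°F, so 24.89 × 1.8 = 44.802.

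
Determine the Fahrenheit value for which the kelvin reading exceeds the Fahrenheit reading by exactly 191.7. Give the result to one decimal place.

Let F be the Fahrenheit reading. The kelvin reading is K = 5/9·F + 255.372.
Require K - F = 191.7: (-4/9)·F + 255.372 = 191.7.
F = (191.7 - 255.372) / (-4/9) = 143.3.

143.3°F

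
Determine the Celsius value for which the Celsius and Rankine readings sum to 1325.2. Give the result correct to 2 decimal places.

Let C be the Celsius reading. The Rankine reading is R = 1.8·C + 491.67.
Require C + R = 1325.2: (2.8)·C + 491.67 = 1325.2.
C = (1325.2 - 491.67) / (2.8) = 297.69.

297.69°C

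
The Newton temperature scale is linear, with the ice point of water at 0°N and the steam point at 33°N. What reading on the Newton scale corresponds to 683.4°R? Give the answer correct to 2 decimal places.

First in Celsius: (683.4 - 491.67) × 5/9 = 106.5167°C.
Linearly onto the Newton scale: 0 + (106.5167 / 100) × (33 - 0) = 35.15°N.

35.15°N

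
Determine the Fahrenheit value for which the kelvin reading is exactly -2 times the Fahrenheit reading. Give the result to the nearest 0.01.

-99.93°F

Let F be the Fahrenheit reading. The kelvin reading is K = 5/9·F + 255.372.
Require K = -2·F: 5/9·F + 255.372 = -2·F.
(23/9)·F = -255.372  ⇒  F = -99.93.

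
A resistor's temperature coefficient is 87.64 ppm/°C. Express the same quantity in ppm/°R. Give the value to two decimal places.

Since only a temperature interval is involved, the additive offset between the scales drops out.
A change of 1°R is a change of 5/9°C, so per °R the value is 87.64 × 5/9 = 48.69.

48.69 ppm/°R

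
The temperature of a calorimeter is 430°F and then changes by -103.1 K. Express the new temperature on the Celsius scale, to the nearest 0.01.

118.01°C

Initial temperature in Celsius: (430 - 32) × 5/9 = 221.1111°C.
The 103.1 K change is an interval; Kelvin and Celsius degrees are the same size, so ΔC = -103.1°C.
Final Celsius temperature: 221.1111 - 103.1000 = 118.0111°C.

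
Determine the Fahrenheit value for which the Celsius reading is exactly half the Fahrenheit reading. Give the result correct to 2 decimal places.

Let F be the Fahrenheit reading. The Celsius reading is C = 5/9·F - 17.7778.
Require C = 0.5·F: 5/9·F - 17.7778 = 0.5·F.
(1/18)·F = 17.7778  ⇒  F = 320.00.

320.00°F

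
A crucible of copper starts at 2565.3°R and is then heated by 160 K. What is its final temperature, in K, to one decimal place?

Initial temperature in Celsius: (2565.3 - 491.67) × 5/9 = 1152.0167°C.
The 160 K change is an interval; Kelvin and Celsius degrees are the same size, so ΔC = +160°C.
Final Celsius temperature: 1152.0167 + 160.0000 = 1312.0167°C.
In kelvin: 1312.0167 + 273.15 = 1585.2 K.

1585.2 K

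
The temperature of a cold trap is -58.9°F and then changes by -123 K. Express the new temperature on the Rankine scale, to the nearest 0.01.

179.37°R

Initial temperature in Celsius: (-58.9 - 32) × 5/9 = -50.5000°C.
The 123 K change is an interval; Kelvin and Celsius degrees are the same size, so ΔC = -123°C.
Final Celsius temperature: -50.5000 - 123.0000 = -173.5000°C.
In Rankine: -173.5000 × 1.8 + 491.67 = 179.37°R.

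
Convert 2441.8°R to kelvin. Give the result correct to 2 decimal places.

1356.56 K

In Celsius: (2441.8 - 491.67) × 5/9 = 1083.4056°C.
In kelvin: 1083.4056 + 273.15 = 1356.56 K.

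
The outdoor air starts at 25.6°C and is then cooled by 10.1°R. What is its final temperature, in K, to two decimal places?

The 10.1°R change is an interval, so only the factor 5/9 applies: -10.1 × 5/9 = -5.6111°C.
Final Celsius temperature: 25.6000 - 5.6111 = 19.9889°C.
In kelvin: 19.9889 + 273.15 = 293.14 K.

293.14 K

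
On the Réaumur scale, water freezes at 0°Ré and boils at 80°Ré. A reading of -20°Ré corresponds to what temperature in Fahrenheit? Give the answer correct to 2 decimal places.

-13.00°F

Linear interpolation between the fixed points: C = (-20 - 0) × 100 / (80 - 0) = -25.0000°C.
Then -25.0000 × 1.8 + 32 = -13.00°F.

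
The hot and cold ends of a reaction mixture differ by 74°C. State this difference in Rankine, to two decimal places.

133.20°R

Only the scale ratio 1.8 matters for a change in temperature.
74 × 1.8 = 133.20.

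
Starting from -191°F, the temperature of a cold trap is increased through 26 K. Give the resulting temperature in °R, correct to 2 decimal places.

Initial temperature in Celsius: (-191 - 32) × 5/9 = -123.8889°C.
The 26 K change is an interval; Kelvin and Celsius degrees are the same size, so ΔC = +26°C.
Final Celsius temperature: -123.8889 + 26.0000 = -97.8889°C.
In Rankine: -97.8889 × 1.8 + 491.67 = 315.47°R.

315.47°R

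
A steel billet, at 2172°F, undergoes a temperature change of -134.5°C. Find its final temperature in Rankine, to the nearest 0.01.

2389.57°R

Initial temperature in Celsius: (2172 - 32) × 5/9 = 1188.8889°C.
Final Celsius temperature: 1188.8889 - 134.5000 = 1054.3889°C.
In Rankine: 1054.3889 × 1.8 + 491.67 = 2389.57°R.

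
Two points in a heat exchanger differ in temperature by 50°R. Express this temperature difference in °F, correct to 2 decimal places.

50.00°F

Rankine and Fahrenheit degrees are the same size, so the interval is unchanged: 50.00.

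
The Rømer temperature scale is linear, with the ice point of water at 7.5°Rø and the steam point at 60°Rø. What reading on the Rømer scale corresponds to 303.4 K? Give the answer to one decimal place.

23.4°Rø

First in Celsius: 303.4 - 273.15 = 30.2500°C.
Linearly onto the Rømer scale: 7.5 + (30.2500 / 100) × (60 - 7.5) = 23.4°Rø.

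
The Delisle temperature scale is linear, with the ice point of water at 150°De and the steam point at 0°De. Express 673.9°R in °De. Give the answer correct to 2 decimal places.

-1.86°De

First in Celsius: (673.9 - 491.67) × 5/9 = 101.2389°C.
Linearly onto the Delisle scale: 150 + (101.2389 / 100) × (0 - 150) = -1.86°De.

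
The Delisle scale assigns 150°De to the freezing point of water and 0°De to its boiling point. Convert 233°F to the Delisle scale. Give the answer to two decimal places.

First in Celsius: (233 - 32) × 5/9 = 111.6667°C.
Linearly onto the Delisle scale: 150 + (111.6667 / 100) × (0 - 150) = -17.50°De.

-17.50°De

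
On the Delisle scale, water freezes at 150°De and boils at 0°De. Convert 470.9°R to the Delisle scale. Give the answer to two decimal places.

167.31°De

First in Celsius: (470.9 - 491.67) × 5/9 = -11.5389°C.
Linearly onto the Delisle scale: 150 + (-11.5389 / 100) × (0 - 150) = 167.31°De.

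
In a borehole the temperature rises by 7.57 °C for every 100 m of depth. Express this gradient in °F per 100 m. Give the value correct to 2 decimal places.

The quantity depends on a temperature interval, so only the ratio of degree sizes applies; the offset between the scales is irrelevant.
A change of 1°C is a change of 1.8°F, so 7.57 × 1.8 = 13.63.

13.63 °F/100 m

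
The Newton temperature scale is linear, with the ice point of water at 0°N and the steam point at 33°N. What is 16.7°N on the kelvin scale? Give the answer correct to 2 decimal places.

323.76 K

Linear interpolation between the fixed points: C = (16.7 - 0) × 100 / (33 - 0) = 50.6061°C.
Then 50.6061 + 273.15 = 323.76 K.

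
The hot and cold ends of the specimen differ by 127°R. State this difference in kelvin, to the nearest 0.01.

An interval of 1°R corresponds to 5/9 K.
127 × 5/9 = 70.56.

70.56 K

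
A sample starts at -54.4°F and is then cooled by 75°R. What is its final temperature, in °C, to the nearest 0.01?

Initial temperature in Celsius: (-54.4 - 32) × 5/9 = -48.0000°C.
The 75°R change is an interval, so only the factor 5/9 applies: -75 × 5/9 = -41.6667°C.
Final Celsius temperature: -48.0000 - 41.6667 = -89.6667°C.

-89.67°C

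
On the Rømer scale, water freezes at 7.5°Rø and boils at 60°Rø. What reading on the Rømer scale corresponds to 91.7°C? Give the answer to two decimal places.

Linearly onto the Rømer scale: 7.5 + (91.7000 / 100) × (60 - 7.5) = 55.64°Rø.

55.64°Rø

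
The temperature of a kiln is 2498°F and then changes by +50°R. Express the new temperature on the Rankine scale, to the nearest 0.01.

3007.67°R

Initial temperature in Celsius: (2498 - 32) × 5/9 = 1370.0000°C.
The 50°R change is an interval, so only the factor 5/9 applies: +50 × 5/9 = +27.7778°C.
Final Celsius temperature: 1370.0000 + 27.7778 = 1397.7778°C.
In Rankine: 1397.7778 × 1.8 + 491.67 = 3007.67°R.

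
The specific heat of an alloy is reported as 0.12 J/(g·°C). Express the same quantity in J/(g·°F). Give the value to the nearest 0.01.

0.07 J/(g·°F)

The quantity depends on a temperature interval, so only the ratio of degree sizes applies; the offset between the scales is irrelevant.
A change of 1°F is a change of 5/9°C, so per °F the value is 0.12 × 5/9 = 0.07.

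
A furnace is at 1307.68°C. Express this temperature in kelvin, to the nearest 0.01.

1580.83 K

In kelvin: 1307.6800 + 273.15 = 1580.83 K.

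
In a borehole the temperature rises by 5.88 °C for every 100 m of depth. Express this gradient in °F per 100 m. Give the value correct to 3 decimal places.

10.584 °F/100 m

The quantity depends on a temperature interval, so only the ratio of degree sizes applies; the offset between the scales is irrelevant.
A change of 1°C is a change of 1.8°F, so 5.88 × 1.8 = 10.584.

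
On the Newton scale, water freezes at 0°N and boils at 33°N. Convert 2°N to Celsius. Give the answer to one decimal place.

Linear interpolation between the fixed points: C = (2 - 0) × 100 / (33 - 0) = 6.0606°C.

6.1°C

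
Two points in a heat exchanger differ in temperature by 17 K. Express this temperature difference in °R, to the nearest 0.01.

30.60°R

For a temperature interval the offset drops out; only the factor 1.8 applies.
17 × 1.8 = 30.60.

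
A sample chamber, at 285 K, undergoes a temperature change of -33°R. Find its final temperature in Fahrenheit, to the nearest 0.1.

Initial temperature in Celsius: 285 - 273.15 = 11.8500°C.
The 33°R change is an interval, so only the factor 5/9 applies: -33 × 5/9 = -18.3333°C.
Final Celsius temperature: 11.8500 - 18.3333 = -6.4833°C.
In Fahrenheit: -6.4833 × 1.8 + 32 = 20.3°F.

20.3°F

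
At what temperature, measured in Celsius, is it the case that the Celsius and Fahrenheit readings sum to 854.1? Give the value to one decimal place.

293.6°C

Let C be the Celsius reading. The Fahrenheit reading is F = 1.8·C + 32.
Require C + F = 854.1: (2.8)·C + 32 = 854.1.
C = (854.1 - 32) / (2.8) = 293.6.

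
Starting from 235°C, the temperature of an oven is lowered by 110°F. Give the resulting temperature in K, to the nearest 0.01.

The 110°F change is an interval, so only the factor 5/9 applies: -110 × 5/9 = -61.1111°C.
Final Celsius temperature: 235.0000 - 61.1111 = 173.8889°C.
In kelvin: 173.8889 + 273.15 = 447.04 K.

447.04 K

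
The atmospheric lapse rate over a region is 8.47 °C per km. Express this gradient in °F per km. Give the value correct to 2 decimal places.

Since only a temperature interval is involved, the additive offset between the scales drops out.
A change of 1°C is a change of 1.8°F, so 8.47 × 1.8 = 15.25.

15.25 °F/km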